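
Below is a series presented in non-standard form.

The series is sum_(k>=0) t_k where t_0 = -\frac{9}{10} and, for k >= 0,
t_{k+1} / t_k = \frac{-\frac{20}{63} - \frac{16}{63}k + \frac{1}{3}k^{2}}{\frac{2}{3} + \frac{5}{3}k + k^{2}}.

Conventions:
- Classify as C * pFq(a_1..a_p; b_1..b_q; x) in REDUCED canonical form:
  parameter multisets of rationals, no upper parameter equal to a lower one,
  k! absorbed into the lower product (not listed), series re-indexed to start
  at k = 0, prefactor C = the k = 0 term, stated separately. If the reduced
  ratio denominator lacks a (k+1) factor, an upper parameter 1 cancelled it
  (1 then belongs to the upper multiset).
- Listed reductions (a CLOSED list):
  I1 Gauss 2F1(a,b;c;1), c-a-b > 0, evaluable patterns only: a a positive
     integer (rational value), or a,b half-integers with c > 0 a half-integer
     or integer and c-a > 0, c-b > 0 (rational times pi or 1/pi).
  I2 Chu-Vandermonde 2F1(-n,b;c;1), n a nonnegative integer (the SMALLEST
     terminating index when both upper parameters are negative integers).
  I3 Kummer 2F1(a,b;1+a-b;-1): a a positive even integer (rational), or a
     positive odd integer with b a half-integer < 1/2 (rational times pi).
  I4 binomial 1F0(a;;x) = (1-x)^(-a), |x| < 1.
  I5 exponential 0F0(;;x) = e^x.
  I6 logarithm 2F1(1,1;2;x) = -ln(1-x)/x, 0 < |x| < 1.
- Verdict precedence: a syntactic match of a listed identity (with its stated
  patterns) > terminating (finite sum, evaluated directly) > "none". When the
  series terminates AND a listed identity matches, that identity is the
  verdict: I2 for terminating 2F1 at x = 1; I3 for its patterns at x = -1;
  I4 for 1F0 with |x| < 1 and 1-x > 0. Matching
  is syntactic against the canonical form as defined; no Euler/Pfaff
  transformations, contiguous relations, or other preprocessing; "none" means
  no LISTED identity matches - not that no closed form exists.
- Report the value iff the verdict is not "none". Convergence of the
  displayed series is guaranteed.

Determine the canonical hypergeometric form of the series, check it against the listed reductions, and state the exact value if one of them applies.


x = \frac{1}{3} here; the reduced form reads 1F0, upper {-\frac{10}{7}}, lower {-}, C = -\frac{9}{10}. Verdict: this is binomial (I4) (the 1F0 binomial series: exponent 10/7, x = \frac{1}{3}). Its exact value is \left(-\frac{9}{10}\right) \cdot \left(\frac{2}{3}\right)^{\frac{10}{7}}.

Key step: t_0 = -\frac{9}{10} here, and roots of the ratio polynomials (prefactor -9/10) are the negated parameters.
Consecutive-term ratio: r(k) = \frac{1}{3} * (k-\frac{10}{7}) / [(k+1)] - rational in k. x = \frac{1}{3}; t_0 = -\frac{9}{10}; negate the roots.


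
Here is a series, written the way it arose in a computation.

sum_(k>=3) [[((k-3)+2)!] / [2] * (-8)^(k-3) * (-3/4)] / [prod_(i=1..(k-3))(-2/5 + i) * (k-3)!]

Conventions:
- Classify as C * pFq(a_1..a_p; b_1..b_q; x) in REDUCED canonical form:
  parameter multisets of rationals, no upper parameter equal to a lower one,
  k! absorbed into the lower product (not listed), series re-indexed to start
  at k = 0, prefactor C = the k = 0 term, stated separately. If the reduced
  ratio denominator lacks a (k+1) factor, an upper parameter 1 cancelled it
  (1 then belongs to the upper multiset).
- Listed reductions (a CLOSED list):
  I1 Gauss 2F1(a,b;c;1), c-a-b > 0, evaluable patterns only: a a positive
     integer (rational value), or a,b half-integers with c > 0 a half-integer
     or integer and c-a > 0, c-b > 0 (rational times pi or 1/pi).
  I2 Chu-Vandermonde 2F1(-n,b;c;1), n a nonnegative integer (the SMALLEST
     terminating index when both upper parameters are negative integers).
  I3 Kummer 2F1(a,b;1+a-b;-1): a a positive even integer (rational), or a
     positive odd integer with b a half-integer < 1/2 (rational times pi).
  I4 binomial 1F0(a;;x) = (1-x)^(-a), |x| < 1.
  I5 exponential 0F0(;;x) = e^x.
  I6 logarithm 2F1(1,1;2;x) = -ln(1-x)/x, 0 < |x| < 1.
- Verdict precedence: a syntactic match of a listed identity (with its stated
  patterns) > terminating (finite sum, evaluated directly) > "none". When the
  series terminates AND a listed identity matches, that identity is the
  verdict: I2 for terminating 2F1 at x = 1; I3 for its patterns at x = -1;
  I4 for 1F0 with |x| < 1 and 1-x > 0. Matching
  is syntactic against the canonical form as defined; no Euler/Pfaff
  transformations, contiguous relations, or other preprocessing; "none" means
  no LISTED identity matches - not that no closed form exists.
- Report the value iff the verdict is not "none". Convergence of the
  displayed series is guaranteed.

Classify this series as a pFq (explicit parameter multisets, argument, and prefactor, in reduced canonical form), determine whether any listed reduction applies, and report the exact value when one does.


At argument -8: a 1F1 with upper {3}, lower {3/5}, scaled by C = -3/4. Verdict: none. Every listed pattern misses the 1F1 form at -8, upper {3}.

The tell: from the first term -3/4: the lower running product (prefactor -3/4) is a rising factorial.
Term ratio: r(k) = (-8) * (k+3) / [(k+3/5) (k+1)] - poly over poly, x = (-8) from leading terms; C = -3/4 at k = 0.


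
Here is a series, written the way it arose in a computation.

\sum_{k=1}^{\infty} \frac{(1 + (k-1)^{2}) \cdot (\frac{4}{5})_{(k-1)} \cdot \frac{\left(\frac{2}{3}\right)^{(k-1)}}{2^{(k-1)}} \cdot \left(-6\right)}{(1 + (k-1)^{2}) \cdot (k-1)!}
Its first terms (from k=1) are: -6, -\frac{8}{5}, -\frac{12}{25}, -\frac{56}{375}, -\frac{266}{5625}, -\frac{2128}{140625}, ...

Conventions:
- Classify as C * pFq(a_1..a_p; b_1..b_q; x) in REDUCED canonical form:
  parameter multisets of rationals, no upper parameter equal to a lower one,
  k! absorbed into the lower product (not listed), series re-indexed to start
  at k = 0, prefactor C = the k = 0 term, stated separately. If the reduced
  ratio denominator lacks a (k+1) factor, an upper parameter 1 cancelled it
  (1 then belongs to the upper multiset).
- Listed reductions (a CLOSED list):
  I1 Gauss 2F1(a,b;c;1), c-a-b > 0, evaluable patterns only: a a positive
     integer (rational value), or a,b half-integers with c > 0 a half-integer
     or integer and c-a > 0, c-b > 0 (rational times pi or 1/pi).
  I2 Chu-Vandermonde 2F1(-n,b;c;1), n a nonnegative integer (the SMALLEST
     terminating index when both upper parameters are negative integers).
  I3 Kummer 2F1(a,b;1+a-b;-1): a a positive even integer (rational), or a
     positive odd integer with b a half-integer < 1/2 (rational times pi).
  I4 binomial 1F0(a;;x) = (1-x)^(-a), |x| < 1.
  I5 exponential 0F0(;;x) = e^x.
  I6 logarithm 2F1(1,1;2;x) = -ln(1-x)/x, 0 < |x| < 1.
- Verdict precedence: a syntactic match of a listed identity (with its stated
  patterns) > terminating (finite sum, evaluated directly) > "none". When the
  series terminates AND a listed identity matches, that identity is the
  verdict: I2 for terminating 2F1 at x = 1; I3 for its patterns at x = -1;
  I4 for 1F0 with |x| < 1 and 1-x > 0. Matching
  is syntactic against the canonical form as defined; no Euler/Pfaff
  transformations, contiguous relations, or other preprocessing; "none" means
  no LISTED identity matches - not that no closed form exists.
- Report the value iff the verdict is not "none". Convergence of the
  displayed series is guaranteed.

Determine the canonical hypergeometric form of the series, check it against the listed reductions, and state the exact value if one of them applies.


Structural cue: t_0 being -6, the two k-th powers (C = -6, x = 1/3) combine into one argument.
Term ratio: r(k) = \frac{1}{3} * (k+\frac{4}{5}) / [(k+1)] - rational; roots negated = parameters, x = \frac{1}{3}, C = -6.

Classification (C = -6): 1F0 with upper {\frac{4}{5}}, lower {-}, argument x = \frac{1}{3}. Verdict: binomial (I4) applies (the 1F0 binomial series: exponent -4/5, x = \frac{1}{3}). Exact value: \left(-6\right) \cdot \left(\frac{2}{3}\right)^{-\frac{4}{5}}.


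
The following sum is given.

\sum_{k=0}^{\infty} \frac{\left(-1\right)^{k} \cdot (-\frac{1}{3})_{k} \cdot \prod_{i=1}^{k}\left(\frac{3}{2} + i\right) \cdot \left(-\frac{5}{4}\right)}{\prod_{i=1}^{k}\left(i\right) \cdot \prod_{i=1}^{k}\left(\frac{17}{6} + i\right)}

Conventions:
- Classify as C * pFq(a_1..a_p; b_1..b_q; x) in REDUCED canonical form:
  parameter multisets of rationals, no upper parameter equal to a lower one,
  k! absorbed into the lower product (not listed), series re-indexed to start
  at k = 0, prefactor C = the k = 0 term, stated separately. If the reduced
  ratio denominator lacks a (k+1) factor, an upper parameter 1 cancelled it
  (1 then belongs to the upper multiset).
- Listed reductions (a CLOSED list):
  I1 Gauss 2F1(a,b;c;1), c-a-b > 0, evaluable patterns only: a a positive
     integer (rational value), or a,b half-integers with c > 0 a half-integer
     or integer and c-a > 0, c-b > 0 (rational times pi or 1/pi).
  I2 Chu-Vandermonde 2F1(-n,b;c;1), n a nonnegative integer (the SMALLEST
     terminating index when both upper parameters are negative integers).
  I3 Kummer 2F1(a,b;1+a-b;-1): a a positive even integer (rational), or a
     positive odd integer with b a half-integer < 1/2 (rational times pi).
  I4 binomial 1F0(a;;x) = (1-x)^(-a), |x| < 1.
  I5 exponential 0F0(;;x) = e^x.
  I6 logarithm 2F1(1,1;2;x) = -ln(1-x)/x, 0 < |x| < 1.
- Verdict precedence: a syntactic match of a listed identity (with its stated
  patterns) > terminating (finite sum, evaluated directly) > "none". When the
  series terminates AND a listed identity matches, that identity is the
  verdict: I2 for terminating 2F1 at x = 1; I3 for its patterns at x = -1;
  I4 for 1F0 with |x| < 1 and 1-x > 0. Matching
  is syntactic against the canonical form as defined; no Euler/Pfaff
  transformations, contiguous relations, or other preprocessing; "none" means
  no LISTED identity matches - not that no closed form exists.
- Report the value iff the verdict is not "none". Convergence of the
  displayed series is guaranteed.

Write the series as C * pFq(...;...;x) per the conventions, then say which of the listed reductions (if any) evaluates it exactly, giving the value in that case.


Prefactor -\frac{5}{4}, argument -1: 2F1 with upper {-\frac{1}{3}, \frac{5}{2}} over lower {\frac{23}{6}}. Verdict: no listed reduction: x = -1 and upper {-\frac{1}{3}, \frac{5}{2}} fail every I1-I6 pattern.

Key observation: from the first term -\frac{5}{4}: the lower running product (prefactor -5/4) is a rising factorial.
Adjacent-term ratio: r(k) = -1 * (k-\frac{1}{3}) (k+\frac{5}{2}) / [(k+\frac{23}{6}) (k+1)] ; factor over Q: parameters, x = -1, and C = -\frac{5}{4}.


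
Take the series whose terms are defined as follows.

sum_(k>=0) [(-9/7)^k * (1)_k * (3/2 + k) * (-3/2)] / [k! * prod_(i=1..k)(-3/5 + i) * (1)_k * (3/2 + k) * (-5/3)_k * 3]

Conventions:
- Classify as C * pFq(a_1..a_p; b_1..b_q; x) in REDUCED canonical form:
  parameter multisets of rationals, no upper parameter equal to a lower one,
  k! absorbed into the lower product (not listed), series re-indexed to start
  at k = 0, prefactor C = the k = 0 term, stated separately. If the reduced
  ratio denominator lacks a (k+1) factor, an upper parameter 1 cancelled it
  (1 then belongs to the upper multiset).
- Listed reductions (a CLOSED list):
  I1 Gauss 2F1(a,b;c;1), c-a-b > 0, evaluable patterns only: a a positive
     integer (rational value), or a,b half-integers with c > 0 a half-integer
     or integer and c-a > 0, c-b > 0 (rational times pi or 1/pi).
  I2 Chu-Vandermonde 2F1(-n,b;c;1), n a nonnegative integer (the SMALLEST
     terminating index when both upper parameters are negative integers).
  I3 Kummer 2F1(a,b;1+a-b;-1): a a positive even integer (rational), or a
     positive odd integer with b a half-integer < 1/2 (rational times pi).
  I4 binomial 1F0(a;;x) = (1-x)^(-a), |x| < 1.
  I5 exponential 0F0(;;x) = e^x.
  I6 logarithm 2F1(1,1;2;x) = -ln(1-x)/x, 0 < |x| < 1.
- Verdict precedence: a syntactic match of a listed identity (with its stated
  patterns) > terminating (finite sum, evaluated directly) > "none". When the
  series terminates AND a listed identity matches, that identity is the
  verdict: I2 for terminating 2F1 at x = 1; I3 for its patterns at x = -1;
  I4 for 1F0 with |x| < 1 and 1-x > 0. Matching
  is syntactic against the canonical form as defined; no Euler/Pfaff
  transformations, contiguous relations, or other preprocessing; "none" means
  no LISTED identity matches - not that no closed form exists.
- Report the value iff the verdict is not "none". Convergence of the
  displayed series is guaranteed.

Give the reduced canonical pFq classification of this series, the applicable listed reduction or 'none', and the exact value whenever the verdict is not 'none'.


Key observation: with t_0 = -1/2, the parameter 1 appears in both the upper and lower lists and cancels (alongside the other common factor).
Ratio: r(k) = (-9/7) * 1 / [(k-5/3) (k+2/5) (k+1)] ; factor over Q: parameters, x = (-9/7), and C = -1/2.

Reduced: x = -9/7, 0F2, upper = {-}, lower = {-5/3, 2/5}, C = -1/2. Verdict: none - this 0F2 at x = -9/7 matches no listed pattern, and upper {-} holds no stopper.


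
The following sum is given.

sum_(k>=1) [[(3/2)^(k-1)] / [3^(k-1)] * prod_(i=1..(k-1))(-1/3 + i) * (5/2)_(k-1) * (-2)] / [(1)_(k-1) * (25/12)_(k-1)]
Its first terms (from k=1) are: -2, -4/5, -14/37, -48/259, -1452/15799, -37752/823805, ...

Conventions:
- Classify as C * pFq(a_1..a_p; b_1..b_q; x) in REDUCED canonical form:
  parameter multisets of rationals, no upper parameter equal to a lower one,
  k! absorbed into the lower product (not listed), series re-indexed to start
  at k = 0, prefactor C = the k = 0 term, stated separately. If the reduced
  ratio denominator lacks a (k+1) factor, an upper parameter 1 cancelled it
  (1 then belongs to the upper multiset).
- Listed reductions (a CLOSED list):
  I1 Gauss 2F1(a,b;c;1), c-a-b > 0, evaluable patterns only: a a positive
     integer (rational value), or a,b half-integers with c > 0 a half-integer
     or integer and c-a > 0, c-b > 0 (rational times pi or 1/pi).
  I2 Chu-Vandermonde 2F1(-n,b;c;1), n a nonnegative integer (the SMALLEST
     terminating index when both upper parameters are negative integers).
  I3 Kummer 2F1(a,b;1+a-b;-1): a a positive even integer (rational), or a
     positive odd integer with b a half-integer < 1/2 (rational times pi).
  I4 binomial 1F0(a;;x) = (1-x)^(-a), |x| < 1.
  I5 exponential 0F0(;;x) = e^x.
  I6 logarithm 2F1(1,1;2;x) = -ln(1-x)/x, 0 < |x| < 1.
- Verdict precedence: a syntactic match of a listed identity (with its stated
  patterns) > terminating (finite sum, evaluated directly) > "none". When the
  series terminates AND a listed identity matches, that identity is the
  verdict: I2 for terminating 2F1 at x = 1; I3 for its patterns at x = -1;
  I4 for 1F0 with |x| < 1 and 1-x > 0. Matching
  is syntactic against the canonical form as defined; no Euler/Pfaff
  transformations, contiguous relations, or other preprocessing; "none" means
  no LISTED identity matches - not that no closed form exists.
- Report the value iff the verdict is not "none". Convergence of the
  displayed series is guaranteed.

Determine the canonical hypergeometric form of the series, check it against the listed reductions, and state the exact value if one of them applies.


First insight: with t_0 = -2, (1)_k (prefactor -2) is k! itself.
Step ratio: r(k) = (1/2) * (k+2/3) (k+5/2) / [(k+25/12) (k+1)] - rational in k, leading ratio (1/2); with t_0 = -2, classification follows.

With C = -2: the canonical form is 2F1(2/3, 5/2; 25/12; 1/2). Verdict: no listed reduction: x = 1/2 and upper {2/3, 5/2} fail every I1-I6 pattern.


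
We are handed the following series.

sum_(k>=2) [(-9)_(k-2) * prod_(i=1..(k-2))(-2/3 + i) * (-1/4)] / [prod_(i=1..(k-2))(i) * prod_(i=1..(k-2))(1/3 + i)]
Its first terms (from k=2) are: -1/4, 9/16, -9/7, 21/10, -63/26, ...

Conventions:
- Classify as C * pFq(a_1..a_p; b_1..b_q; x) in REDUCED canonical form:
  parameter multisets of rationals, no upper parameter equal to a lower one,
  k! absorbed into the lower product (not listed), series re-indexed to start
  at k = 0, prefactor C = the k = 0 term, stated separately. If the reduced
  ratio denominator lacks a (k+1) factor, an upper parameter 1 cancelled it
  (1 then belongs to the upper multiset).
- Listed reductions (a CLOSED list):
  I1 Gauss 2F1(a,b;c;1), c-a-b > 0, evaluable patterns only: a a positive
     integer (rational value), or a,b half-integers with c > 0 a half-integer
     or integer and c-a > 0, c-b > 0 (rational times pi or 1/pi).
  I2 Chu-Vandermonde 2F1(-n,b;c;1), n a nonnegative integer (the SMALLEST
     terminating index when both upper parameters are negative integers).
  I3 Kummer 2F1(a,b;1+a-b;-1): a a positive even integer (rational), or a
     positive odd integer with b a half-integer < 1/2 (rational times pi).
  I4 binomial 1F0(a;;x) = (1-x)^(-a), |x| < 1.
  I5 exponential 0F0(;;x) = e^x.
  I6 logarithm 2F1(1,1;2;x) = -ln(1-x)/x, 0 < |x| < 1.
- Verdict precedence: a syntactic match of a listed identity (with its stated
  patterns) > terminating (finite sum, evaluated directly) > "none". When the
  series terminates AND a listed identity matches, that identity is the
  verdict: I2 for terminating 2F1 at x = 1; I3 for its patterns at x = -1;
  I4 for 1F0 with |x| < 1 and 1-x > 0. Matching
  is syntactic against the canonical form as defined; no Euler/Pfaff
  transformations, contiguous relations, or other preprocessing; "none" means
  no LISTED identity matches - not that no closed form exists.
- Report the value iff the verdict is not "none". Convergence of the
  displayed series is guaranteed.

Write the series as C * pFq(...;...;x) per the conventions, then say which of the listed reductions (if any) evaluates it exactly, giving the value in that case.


Classification (C = -1/4): 2F1 with upper {-9, 1/3}, lower {4/3}, argument x = 1. Verdict: Vandermonde's identity (I2) applies (terminating 2F1 at x = 1 with n = 9, b = 1/3, c = 4/3). Exact value: -1594323/15215200.

First insight: with t_0 = -1/4, the lower running product (C = -1/4, x = 1) is a rising factorial.
Adjacent-term ratio: r(k) = 1 * (k-9) (k+1/3) / [(k+4/3) (k+1)] - rational in k, leading ratio 1; with t_0 = -1/4, classification follows.


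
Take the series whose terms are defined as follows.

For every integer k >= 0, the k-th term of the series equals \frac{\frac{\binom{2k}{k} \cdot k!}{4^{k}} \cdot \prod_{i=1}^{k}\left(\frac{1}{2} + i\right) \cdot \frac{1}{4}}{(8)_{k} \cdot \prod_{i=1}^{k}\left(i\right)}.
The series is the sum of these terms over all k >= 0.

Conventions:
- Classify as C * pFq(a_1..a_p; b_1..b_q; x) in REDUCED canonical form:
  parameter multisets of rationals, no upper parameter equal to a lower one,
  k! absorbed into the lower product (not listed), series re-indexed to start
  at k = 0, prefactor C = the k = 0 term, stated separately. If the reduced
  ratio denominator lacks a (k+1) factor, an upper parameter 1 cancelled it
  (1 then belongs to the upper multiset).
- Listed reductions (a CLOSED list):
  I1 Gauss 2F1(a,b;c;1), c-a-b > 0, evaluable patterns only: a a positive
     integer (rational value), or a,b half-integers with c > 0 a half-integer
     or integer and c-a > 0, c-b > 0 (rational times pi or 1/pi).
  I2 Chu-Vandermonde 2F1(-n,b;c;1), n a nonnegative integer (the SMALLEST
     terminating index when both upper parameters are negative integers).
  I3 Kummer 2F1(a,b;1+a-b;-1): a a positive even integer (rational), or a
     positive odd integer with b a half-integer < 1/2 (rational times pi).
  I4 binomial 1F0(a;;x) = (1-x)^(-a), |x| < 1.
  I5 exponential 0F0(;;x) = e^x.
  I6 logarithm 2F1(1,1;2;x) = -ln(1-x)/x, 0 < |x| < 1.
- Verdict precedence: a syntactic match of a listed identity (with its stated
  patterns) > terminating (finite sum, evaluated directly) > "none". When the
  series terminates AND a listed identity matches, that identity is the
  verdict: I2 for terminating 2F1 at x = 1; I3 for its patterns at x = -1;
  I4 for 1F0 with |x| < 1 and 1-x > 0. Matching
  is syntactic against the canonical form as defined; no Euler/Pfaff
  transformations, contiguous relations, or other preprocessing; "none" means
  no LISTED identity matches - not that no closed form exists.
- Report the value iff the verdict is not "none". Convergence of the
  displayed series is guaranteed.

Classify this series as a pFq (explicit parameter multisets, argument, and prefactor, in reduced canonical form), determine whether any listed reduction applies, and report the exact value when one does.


At argument 1: a 2F1 with upper {\frac{1}{2}, \frac{3}{2}}, lower {8}, scaled by C = \frac{1}{4}. Verdict: Gauss's theorem I1 (half-integer case) matches (x = 1; upper {\frac{1}{2}, \frac{3}{2}} half-integers, c = 8 in the evaluable pattern). Hence: \frac{262144}{297297} / \pi.

The tell: x = 1 and the product of the first k integers (prefactor 1/4) is k!.
Adjacent-term ratio: r(k) = 1 * (k+\frac{1}{2}) (k+\frac{3}{2}) / [(k+8) (k+1)] - rational in k. x = 1; t_0 = \frac{1}{4}; negate the roots.


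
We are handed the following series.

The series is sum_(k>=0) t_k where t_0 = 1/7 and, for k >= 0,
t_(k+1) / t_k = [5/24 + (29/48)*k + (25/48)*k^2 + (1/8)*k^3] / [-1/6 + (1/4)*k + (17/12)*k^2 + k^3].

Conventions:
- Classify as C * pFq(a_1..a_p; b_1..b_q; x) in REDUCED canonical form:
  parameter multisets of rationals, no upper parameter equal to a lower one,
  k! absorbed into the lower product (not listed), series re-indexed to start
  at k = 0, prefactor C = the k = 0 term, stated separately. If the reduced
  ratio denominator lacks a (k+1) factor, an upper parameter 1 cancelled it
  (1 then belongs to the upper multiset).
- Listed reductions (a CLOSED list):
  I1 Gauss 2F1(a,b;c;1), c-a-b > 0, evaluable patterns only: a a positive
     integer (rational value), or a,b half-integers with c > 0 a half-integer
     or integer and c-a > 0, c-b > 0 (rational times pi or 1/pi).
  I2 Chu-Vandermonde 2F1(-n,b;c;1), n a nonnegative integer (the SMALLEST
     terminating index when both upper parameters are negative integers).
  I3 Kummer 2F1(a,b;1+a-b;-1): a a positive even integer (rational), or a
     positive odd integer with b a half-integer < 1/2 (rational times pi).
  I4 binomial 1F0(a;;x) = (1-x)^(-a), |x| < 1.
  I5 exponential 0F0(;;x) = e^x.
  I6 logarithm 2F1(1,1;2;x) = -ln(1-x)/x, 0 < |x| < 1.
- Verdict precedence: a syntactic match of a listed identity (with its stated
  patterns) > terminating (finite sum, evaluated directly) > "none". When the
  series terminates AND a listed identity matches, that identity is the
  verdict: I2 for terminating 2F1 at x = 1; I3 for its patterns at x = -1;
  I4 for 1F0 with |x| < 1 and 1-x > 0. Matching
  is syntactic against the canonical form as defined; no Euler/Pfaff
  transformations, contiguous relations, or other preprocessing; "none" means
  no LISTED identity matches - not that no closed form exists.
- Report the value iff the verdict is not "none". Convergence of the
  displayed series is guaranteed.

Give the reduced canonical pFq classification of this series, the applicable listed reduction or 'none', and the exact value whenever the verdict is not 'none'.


This is 1/7 * 2F1(1, 5/2; -1/4; 1/8) in reduced canonical form. Verdict: no listed reduction: x = 1/8 and upper {1, 5/2} fail every I1-I6 pattern.

Structural cue: x = (1/8) and the ratio is unreduced: k + 2/3 divides both sides (prefactor 1/7).
Consecutive-term ratio: r(k) = (1/8) * (k+1) (k+5/2) / [(k-1/4) (k+1)] - rational; roots negated = parameters, x = (1/8), C = 1/7.


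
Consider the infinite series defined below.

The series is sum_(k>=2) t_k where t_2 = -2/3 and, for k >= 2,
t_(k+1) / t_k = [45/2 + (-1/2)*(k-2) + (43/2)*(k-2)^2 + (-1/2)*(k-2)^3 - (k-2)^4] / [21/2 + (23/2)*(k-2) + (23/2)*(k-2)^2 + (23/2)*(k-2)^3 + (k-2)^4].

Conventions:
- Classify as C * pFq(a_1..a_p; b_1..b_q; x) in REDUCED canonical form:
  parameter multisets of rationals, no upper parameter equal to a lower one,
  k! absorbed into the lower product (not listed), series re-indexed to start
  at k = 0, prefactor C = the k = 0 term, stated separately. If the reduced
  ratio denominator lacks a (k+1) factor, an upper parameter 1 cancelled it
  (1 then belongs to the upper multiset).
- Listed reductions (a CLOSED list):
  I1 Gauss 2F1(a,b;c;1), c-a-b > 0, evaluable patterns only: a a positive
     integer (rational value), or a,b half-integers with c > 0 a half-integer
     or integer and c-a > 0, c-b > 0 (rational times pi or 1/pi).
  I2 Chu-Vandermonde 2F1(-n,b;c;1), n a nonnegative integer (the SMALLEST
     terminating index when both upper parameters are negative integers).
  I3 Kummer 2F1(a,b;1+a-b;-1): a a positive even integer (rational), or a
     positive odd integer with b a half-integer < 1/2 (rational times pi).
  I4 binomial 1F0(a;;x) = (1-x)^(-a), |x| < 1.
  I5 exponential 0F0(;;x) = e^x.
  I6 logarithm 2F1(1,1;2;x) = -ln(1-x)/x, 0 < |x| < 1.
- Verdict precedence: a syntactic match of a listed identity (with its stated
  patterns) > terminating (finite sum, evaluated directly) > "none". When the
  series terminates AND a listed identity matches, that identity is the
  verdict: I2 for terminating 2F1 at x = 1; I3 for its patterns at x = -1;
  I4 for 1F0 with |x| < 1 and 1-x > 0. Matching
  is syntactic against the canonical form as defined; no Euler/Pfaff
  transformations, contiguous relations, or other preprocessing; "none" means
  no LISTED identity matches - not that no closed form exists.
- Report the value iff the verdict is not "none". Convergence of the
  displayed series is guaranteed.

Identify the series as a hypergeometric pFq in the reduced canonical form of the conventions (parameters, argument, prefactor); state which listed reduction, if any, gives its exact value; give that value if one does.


The tell: t_0 = -2/3 here, and cancel k^2 + 1 from the displayed ratio first; then C = -2/3, x = -1.
Step ratio: r(k) = (-1) * (k-9/2) (k+5) / [(k+21/2) (k+1)] - rational in k. x = (-1); t_0 = -2/3; negate the roots.

This is -2/3 * 2F1(-9/2, 5; 21/2; -1) in reduced canonical form. Verdict (x = -1): Kummer (I3) applies (x = -1; c = 21/2 equals 1+a-b for upper {-9/2, 5}: listed pattern). Exact value: (-692835/524288) * pi.


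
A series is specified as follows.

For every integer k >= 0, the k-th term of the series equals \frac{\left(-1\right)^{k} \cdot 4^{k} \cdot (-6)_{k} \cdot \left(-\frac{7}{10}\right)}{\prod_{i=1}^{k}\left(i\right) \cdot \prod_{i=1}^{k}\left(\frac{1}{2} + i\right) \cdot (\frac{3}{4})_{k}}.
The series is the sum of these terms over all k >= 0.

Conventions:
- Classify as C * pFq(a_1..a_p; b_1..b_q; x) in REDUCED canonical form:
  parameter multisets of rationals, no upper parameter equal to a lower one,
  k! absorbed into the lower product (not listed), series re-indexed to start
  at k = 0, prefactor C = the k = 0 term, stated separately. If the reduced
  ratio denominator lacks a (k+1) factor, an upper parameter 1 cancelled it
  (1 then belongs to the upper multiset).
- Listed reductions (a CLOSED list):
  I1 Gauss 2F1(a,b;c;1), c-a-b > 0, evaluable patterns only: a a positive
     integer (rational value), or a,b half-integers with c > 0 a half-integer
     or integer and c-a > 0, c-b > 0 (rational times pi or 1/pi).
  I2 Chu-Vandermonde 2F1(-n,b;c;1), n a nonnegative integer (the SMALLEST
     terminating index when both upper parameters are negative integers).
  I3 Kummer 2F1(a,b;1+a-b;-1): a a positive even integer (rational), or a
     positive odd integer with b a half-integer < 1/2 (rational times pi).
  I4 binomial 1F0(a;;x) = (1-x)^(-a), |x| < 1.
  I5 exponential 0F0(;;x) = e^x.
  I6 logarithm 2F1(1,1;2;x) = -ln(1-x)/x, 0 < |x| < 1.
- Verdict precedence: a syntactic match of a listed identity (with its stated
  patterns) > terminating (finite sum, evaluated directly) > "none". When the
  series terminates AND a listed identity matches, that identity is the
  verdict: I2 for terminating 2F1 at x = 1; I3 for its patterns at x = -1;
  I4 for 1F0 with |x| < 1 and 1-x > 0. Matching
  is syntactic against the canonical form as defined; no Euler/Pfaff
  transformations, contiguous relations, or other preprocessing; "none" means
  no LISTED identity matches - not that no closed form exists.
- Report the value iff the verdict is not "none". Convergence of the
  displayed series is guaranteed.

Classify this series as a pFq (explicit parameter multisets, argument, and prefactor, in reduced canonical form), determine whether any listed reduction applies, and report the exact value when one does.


Structural cue: from the first term -\frac{7}{10}: the (-1)^k factor (prefactor -7/10) folds into the argument's sign.
Term ratio: r(k) = -4 * (k-6) / [(k+\frac{3}{4}) (k+\frac{3}{2}) (k+1)] - rational in k. x = -4; t_0 = -\frac{7}{10}; negate the roots.

Canonical form: C = -\frac{7}{10} times 1F2 with upper {-6}, lower {\frac{3}{4}, \frac{3}{2}}, x = -4. Verdict: terminating. (-6)_k vanishes past k = 6, leaving a 7-term sum, computed directly. Exact value: -\frac{1920057179177}{26574297750}.


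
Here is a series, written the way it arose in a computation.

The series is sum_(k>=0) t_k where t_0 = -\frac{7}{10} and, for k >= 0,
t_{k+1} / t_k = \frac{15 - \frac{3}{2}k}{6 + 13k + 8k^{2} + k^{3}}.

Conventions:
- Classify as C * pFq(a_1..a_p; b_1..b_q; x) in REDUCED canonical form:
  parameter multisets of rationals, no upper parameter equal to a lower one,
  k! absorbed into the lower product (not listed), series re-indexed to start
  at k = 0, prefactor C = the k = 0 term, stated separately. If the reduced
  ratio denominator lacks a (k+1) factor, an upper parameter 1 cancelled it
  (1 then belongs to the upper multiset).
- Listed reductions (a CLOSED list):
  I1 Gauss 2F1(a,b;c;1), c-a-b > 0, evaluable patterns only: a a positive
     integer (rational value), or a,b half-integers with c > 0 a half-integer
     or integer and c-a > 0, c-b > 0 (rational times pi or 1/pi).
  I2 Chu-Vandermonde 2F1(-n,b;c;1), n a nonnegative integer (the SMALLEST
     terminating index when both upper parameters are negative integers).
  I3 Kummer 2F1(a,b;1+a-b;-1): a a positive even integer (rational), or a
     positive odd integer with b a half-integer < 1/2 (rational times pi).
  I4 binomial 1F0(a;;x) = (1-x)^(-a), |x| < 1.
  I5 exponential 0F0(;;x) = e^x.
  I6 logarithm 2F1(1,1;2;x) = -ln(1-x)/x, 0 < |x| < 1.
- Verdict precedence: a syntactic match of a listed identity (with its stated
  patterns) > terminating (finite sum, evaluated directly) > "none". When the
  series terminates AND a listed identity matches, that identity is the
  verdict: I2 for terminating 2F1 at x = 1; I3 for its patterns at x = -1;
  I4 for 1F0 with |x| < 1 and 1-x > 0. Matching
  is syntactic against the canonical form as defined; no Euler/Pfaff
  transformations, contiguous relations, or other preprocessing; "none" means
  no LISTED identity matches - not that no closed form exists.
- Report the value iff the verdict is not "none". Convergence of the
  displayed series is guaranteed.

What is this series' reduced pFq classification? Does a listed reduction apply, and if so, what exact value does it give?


The series (x = -\frac{3}{2}) is 1F2: upper {-10}, lower {1, 6}, prefactor -\frac{7}{10}. Verdict: terminating. (-10)_k vanishes past k = 10, leaving a 11-term sum, computed directly. Sum: -\frac{1446384811119229}{419849830400000}.

The tell: from the first term -\frac{7}{10}: the expanded ratio factors over Q; C = -7/10, x = -3/2, roots give parameters.
Consecutive-term ratio: r(k) = -\frac{3}{2} * (k-10) / [(k+1) (k+6) (k+1)] ; factor over Q: parameters, x = -\frac{3}{2}, and C = -\frac{7}{10}.


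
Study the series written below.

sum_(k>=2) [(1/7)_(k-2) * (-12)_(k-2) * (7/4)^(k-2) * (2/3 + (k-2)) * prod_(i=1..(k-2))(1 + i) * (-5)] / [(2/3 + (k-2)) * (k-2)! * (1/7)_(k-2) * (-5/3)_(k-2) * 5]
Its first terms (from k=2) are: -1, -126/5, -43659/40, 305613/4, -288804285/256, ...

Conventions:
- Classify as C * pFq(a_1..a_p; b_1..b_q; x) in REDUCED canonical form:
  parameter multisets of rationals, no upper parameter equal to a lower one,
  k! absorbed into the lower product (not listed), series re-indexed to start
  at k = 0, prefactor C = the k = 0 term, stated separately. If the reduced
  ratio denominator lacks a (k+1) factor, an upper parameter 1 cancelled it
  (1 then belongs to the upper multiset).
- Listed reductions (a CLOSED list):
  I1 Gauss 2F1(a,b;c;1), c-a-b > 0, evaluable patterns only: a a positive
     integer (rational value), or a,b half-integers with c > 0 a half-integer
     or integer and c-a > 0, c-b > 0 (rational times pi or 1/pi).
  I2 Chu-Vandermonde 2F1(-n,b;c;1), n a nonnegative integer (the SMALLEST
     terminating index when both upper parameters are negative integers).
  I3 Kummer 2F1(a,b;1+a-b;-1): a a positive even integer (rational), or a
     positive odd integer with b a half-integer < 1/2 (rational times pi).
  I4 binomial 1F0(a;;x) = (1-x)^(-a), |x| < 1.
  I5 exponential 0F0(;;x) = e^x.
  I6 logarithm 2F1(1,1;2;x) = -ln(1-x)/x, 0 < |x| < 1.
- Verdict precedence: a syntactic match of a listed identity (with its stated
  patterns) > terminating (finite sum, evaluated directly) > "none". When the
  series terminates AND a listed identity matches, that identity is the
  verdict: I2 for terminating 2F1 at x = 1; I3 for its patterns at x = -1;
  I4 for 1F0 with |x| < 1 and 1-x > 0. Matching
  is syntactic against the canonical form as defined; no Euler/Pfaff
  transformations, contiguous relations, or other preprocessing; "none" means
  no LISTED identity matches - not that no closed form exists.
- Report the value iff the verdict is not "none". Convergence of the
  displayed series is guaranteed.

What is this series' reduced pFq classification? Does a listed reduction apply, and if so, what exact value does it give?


Reduced: x = 7/4, 2F1, upper = {-12, 2}, lower = {-5/3}, C = -1. Verdict: terminating - upper -12 stops the sum at k = 12; the 13 terms are added exactly. Value: -2389371861383201/207198617600.

The tell: x = (7/4) and the running product (C = -1, x = 7/4) telescopes to a rising factorial.
Adjacent-term ratio: r(k) = (7/4) * (k-12) (k+2) / [(k-5/3) (k+1)] - poly over poly, x = (7/4) from leading terms; C = -1 at k = 0.


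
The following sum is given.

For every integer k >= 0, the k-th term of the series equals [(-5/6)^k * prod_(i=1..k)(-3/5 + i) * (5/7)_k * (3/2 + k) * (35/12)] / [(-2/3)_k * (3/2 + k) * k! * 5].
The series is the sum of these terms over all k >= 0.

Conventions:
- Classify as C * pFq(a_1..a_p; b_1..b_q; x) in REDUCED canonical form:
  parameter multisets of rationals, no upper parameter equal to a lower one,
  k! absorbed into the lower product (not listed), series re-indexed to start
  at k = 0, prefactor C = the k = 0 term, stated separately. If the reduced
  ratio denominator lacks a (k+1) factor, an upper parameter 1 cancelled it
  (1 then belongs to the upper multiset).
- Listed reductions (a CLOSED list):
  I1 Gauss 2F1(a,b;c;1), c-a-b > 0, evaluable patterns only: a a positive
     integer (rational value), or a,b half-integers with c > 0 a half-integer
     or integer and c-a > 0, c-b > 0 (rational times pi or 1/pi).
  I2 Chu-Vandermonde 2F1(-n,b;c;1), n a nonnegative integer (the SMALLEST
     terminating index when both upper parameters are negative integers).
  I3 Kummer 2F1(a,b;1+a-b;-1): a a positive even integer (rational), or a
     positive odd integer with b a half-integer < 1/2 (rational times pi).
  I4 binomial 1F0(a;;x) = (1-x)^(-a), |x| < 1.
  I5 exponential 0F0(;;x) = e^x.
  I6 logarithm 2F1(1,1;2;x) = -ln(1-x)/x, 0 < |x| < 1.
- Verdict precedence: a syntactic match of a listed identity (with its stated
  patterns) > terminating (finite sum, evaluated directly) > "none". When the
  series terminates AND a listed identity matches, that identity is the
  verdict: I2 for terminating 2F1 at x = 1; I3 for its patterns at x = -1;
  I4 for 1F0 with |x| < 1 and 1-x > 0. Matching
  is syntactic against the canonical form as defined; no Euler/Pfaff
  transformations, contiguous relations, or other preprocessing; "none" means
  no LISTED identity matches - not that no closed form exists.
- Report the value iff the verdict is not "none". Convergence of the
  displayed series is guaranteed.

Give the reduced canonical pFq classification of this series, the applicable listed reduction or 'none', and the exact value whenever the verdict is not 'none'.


Canonical form: C = 7/12 times 2F1 with upper {2/5, 5/7}, lower {-2/3}, x = -5/6. Verdict: none. Every listed pattern misses the 2F1 form at -5/6, upper {2/5, 5/7}.

First insight: with t_0 = 7/12, the running product (C = 7/12) telescopes to a rising factorial.
Term ratio: r(k) = (-5/6) * (k+2/5) (k+5/7) / [(k-2/3) (k+1)] - poly over poly, x = (-5/6) from leading terms; C = 7/12 at k = 0.


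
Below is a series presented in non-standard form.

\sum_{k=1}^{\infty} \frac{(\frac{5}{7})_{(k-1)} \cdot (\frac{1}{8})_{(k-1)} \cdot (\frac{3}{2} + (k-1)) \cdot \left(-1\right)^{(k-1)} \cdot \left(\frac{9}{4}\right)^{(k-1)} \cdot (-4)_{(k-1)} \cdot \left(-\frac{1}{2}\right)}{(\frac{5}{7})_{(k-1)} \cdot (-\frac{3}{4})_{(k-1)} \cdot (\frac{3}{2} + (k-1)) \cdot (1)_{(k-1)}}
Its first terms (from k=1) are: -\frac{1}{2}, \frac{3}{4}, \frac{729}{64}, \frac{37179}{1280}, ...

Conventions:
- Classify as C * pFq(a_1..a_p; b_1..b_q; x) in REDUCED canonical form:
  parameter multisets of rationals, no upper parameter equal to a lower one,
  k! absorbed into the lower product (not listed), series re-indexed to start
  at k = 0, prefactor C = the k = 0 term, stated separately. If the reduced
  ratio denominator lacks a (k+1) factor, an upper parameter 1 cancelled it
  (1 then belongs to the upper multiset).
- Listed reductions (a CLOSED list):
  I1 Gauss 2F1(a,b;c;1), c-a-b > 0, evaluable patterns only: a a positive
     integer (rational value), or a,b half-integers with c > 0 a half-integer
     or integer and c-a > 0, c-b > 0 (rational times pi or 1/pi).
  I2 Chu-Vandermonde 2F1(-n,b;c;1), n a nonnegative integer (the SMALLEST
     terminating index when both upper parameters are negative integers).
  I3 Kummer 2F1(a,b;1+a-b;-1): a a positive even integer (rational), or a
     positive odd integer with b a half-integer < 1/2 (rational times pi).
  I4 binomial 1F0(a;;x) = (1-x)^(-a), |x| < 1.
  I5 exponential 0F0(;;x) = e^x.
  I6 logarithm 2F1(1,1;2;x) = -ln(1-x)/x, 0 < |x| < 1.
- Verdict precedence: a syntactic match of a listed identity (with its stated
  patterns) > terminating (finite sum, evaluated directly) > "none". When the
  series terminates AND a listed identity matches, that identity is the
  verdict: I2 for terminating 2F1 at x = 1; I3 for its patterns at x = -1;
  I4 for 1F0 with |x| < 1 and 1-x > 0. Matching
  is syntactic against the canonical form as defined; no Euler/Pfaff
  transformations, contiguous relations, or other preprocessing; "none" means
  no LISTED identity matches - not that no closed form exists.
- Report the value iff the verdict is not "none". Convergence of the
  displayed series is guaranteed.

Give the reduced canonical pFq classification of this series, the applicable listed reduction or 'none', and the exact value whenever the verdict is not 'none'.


This is -\frac{1}{2} * 2F1(-4, \frac{1}{8}; -\frac{3}{4}; -\frac{9}{4}) in reduced canonical form. Verdict: terminating at k = 4: the factor (-4)_k kills every later term; summing the 5 survivors is exact. Sum: \frac{2596003}{40960}.

The tell: x = -\frac{9}{4} and the parameter 5/7 appears in both the upper and lower lists and cancels (alongside the other common factor).
Adjacent-term ratio: r(k) = -\frac{9}{4} * (k-4) (k+\frac{1}{8}) / [(k-\frac{3}{4}) (k+1)] - rational; roots negated = parameters, x = -\frac{9}{4}, C = -\frac{1}{2}.


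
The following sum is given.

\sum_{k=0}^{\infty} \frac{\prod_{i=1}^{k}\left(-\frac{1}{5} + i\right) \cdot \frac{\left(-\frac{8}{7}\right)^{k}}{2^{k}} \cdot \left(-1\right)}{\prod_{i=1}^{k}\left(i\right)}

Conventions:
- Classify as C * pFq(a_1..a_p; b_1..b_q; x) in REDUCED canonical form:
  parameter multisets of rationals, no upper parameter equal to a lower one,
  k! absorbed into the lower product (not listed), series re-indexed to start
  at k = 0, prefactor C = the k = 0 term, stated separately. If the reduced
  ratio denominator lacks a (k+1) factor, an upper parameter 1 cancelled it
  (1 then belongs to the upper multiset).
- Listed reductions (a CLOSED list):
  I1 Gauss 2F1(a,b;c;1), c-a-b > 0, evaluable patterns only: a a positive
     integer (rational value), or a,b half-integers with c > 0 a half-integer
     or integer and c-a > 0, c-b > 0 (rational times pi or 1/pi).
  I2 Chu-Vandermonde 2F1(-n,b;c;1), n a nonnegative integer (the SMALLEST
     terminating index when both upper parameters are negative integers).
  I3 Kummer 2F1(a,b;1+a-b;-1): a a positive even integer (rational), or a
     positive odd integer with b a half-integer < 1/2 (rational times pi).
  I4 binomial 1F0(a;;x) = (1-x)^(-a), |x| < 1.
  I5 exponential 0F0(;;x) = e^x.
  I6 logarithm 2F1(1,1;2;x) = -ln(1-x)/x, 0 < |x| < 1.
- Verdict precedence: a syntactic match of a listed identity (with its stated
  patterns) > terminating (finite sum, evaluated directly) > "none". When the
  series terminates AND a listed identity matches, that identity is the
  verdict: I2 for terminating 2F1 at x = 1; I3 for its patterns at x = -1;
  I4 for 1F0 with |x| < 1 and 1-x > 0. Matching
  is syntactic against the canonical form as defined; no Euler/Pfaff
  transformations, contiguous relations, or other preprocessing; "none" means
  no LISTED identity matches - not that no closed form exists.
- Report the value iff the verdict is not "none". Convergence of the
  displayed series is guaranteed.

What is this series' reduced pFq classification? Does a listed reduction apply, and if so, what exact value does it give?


Reduced: x = -\frac{4}{7}, 1F0, upper = {\frac{4}{5}}, lower = {-}, C = -1. Verdict: this is binomial (I4) (the 1F0 binomial series: exponent -4/5, x = -\frac{4}{7}). Hence: \left(-1\right) \cdot \left(\frac{11}{7}\right)^{-\frac{4}{5}}.

Key observation: t_0 being -1, the two k-th powers (C = -1) combine into one argument.
Consecutive-term ratio: r(k) = -\frac{4}{7} * (k+\frac{4}{5}) / [(k+1)] - rational in k, leading ratio -\frac{4}{7}; with t_0 = -1, classification follows.
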